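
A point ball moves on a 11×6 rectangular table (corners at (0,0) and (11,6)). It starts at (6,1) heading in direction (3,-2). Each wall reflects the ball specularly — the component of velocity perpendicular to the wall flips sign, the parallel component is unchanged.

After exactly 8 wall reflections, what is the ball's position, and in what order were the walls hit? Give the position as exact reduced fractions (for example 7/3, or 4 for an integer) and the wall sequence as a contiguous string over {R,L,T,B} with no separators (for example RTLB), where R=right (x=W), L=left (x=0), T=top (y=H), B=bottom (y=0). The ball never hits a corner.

1. t=1/2 → B at (15/2,0); v=(3,2)
2. t=7/6 → R at (11,7/3); v=(-3,2)
3. t=11/6 → T at (11/2,6); v=(-3,-2)
4. t=11/6 → L at (0,7/3); v=(3,-2)
5. t=7/6 → B at (7/2,0); v=(3,2)
6. t=5/2 → R at (11,5); v=(-3,2)
7. t=1/2 → T at (19/2,6); v=(-3,-2)
8. t=3 → B at (1/2,0); v=(-3,2)

Final position: (1/2,0)
Wall sequence: BRTLBRTB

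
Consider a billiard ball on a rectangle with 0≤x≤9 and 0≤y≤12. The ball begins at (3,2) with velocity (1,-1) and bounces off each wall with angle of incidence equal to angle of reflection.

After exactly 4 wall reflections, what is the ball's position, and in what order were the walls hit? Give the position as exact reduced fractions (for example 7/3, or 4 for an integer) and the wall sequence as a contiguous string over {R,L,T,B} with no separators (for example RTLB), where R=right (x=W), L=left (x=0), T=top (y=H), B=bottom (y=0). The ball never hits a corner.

Final position: (0,11)
Wall sequence: BRTL

1. t=2 → B at (5,0); v=(1,1)
2. t=4 → R at (9,4); v=(-1,1)
3. t=8 → T at (1,12); v=(-1,-1)
4. t=1 → L at (0,11); v=(1,-1)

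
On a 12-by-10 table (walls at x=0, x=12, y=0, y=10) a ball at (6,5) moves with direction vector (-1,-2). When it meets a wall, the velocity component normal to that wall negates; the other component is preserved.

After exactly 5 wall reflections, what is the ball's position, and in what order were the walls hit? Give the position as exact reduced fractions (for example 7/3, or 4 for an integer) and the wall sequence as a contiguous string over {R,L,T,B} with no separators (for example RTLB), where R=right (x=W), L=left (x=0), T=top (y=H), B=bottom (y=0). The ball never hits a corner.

1. t=5/2 → B at (7/2,0); v=(-1,2)
2. t=7/2 → L at (0,7); v=(1,2)
3. t=3/2 → T at (3/2,10); v=(1,-2)
4. t=5 → B at (13/2,0); v=(1,2)
5. t=5 → T at (23/2,10); v=(1,-2)

Final position: (23/2,10)
Wall sequence: BLTBT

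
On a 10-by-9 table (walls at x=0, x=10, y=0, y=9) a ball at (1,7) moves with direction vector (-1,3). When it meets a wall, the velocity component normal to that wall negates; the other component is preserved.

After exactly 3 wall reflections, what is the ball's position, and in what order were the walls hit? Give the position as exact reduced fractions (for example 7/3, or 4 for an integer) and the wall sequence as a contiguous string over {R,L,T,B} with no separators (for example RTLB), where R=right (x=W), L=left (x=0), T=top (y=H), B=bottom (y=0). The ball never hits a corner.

Final position: (8/3,0)
Wall sequence: TLB

1. t=2/3 → T at (1/3,9); v=(-1,-3)
2. t=1/3 → L at (0,8); v=(1,-3)
3. t=8/3 → B at (8/3,0); v=(1,3)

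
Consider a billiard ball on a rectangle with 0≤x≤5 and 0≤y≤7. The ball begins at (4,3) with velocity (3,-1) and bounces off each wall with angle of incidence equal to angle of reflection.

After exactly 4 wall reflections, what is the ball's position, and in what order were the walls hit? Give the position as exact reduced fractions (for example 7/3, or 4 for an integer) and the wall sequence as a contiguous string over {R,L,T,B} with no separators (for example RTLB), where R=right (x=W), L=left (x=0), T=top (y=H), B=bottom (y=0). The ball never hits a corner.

1. t=1/3 → R at (5,8/3); v=(-3,-1)
2. t=5/3 → L at (0,1); v=(3,-1)
3. t=1 → B at (3,0); v=(3,1)
4. t=2/3 → R at (5,2/3); v=(-3,1)

Final position: (5,2/3)
Wall sequence: RLBR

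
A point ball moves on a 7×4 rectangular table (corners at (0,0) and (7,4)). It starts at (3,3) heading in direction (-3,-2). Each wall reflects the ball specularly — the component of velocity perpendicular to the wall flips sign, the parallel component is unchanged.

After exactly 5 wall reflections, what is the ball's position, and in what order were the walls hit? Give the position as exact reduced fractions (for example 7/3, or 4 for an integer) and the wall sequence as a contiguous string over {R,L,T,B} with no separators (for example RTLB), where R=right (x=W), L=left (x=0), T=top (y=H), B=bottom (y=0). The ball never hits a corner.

1. t=1 → L at (0,1); v=(3,-2)
2. t=1/2 → B at (3/2,0); v=(3,2)
3. t=11/6 → R at (7,11/3); v=(-3,2)
4. t=1/6 → T at (13/2,4); v=(-3,-2)
5. t=2 → B at (1/2,0); v=(-3,2)

Final position: (1/2,0)
Wall sequence: LBRTB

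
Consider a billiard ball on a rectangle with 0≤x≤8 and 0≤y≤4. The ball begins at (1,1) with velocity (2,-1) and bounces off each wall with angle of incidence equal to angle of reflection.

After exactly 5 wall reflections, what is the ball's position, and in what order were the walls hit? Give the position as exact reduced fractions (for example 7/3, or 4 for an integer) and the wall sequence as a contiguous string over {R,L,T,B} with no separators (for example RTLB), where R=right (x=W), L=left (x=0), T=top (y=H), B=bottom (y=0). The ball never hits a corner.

Final position: (3,0)
Wall sequence: BRTLB

1. t=1 → B at (3,0); v=(2,1)
2. t=5/2 → R at (8,5/2); v=(-2,1)
3. t=3/2 → T at (5,4); v=(-2,-1)
4. t=5/2 → L at (0,3/2); v=(2,-1)
5. t=3/2 → B at (3,0); v=(2,1)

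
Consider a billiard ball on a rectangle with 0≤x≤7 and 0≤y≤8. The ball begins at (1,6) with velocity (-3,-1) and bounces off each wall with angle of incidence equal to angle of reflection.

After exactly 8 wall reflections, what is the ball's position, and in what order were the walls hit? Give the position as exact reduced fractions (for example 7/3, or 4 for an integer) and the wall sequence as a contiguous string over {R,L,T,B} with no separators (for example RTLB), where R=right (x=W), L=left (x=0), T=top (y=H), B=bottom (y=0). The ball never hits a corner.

Final position: (1,8)
Wall sequence: LRLBRLRT

1. t=1/3 → L at (0,17/3); v=(3,-1)
2. t=7/3 → R at (7,10/3); v=(-3,-1)
3. t=7/3 → L at (0,1); v=(3,-1)
4. t=1 → B at (3,0); v=(3,1)
5. t=4/3 → R at (7,4/3); v=(-3,1)
6. t=7/3 → L at (0,11/3); v=(3,1)
7. t=7/3 → R at (7,6); v=(-3,1)
8. t=2 → T at (1,8); v=(-3,-1)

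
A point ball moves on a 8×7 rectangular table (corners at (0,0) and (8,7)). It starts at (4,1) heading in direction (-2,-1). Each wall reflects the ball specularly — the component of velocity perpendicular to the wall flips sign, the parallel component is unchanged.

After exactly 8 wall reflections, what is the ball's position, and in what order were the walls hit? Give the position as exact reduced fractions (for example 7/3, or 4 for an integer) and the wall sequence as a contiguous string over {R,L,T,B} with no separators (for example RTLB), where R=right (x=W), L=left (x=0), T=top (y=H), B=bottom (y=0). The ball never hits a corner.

1. t=1 → B at (2,0); v=(-2,1)
2. t=1 → L at (0,1); v=(2,1)
3. t=4 → R at (8,5); v=(-2,1)
4. t=2 → T at (4,7); v=(-2,-1)
5. t=2 → L at (0,5); v=(2,-1)
6. t=4 → R at (8,1); v=(-2,-1)
7. t=1 → B at (6,0); v=(-2,1)
8. t=3 → L at (0,3); v=(2,1)

Final position: (0,3)
Wall sequence: BLRTLRBL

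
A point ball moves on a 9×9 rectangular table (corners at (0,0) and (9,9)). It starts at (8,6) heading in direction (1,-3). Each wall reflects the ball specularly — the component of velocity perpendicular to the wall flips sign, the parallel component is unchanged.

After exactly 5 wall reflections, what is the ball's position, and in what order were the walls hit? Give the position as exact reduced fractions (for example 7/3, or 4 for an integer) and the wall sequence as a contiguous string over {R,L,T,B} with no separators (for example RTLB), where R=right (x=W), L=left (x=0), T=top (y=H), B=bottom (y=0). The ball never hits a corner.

Final position: (0,6)
Wall sequence: RBTBL

1. t=1 → R at (9,3); v=(-1,-3)
2. t=1 → B at (8,0); v=(-1,3)
3. t=3 → T at (5,9); v=(-1,-3)
4. t=3 → B at (2,0); v=(-1,3)
5. t=2 → L at (0,6); v=(1,3)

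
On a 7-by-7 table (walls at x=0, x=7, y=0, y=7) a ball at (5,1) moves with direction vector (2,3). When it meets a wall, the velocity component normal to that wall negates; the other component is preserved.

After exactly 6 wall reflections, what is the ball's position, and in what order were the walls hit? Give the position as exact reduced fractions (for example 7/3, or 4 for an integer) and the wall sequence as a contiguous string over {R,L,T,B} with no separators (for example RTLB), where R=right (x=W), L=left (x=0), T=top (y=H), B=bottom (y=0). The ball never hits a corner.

1. t=1 → R at (7,4); v=(-2,3)
2. t=1 → T at (5,7); v=(-2,-3)
3. t=7/3 → B at (1/3,0); v=(-2,3)
4. t=1/6 → L at (0,1/2); v=(2,3)
5. t=13/6 → T at (13/3,7); v=(2,-3)
6. t=4/3 → R at (7,3); v=(-2,-3)

Final position: (7,3)
Wall sequence: RTBLTR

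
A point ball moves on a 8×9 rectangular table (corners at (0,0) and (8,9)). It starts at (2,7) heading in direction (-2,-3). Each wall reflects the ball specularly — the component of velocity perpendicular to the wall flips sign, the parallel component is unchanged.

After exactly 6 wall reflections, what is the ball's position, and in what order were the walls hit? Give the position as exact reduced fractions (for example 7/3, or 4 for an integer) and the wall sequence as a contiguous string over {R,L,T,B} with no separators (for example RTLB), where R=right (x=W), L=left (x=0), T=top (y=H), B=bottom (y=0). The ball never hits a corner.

Final position: (0,2)
Wall sequence: LBRTBL

1. t=1 → L at (0,4); v=(2,-3)
2. t=4/3 → B at (8/3,0); v=(2,3)
3. t=8/3 → R at (8,8); v=(-2,3)
4. t=1/3 → T at (22/3,9); v=(-2,-3)
5. t=3 → B at (4/3,0); v=(-2,3)
6. t=2/3 → L at (0,2); v=(2,3)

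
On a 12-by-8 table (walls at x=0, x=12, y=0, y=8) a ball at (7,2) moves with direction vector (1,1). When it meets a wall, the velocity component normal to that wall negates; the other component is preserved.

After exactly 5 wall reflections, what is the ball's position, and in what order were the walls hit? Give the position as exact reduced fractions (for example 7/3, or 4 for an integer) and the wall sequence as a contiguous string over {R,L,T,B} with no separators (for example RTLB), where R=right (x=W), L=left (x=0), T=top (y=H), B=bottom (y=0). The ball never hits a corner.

1. t=5 → R at (12,7); v=(-1,1)
2. t=1 → T at (11,8); v=(-1,-1)
3. t=8 → B at (3,0); v=(-1,1)
4. t=3 → L at (0,3); v=(1,1)
5. t=5 → T at (5,8); v=(1,-1)

Final position: (5,8)
Wall sequence: RTBLT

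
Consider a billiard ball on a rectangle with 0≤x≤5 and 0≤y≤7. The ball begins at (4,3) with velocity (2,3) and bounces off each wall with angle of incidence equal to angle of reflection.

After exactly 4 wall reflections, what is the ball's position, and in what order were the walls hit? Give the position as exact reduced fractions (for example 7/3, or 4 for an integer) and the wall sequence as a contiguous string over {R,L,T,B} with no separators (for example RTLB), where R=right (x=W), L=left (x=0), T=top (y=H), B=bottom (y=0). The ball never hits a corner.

Final position: (4/3,0)
Wall sequence: RTLB

1. t=1/2 → R at (5,9/2); v=(-2,3)
2. t=5/6 → T at (10/3,7); v=(-2,-3)
3. t=5/3 → L at (0,2); v=(2,-3)
4. t=2/3 → B at (4/3,0); v=(2,3)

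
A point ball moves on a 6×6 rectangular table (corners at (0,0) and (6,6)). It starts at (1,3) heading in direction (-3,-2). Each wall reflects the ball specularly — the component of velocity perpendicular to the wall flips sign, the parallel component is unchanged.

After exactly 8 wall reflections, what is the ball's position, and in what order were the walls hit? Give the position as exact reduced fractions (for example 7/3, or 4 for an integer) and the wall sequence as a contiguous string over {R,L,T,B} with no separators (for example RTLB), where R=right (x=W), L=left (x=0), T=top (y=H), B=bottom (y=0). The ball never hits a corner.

Final position: (0,5/3)
Wall sequence: LBRLTRBL

1. t=1/3 → L at (0,7/3); v=(3,-2)
2. t=7/6 → B at (7/2,0); v=(3,2)
3. t=5/6 → R at (6,5/3); v=(-3,2)
4. t=2 → L at (0,17/3); v=(3,2)
5. t=1/6 → T at (1/2,6); v=(3,-2)
6. t=11/6 → R at (6,7/3); v=(-3,-2)
7. t=7/6 → B at (5/2,0); v=(-3,2)
8. t=5/6 → L at (0,5/3); v=(3,2)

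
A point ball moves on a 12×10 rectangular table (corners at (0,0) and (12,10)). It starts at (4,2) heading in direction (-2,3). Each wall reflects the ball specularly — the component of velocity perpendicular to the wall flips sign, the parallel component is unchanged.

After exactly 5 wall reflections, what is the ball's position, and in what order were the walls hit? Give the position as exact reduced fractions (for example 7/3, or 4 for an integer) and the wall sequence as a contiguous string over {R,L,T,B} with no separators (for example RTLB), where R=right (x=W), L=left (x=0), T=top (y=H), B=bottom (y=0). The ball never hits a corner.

Final position: (28/3,10)
Wall sequence: LTBRT

1. t=2 → L at (0,8); v=(2,3)
2. t=2/3 → T at (4/3,10); v=(2,-3)
3. t=10/3 → B at (8,0); v=(2,3)
4. t=2 → R at (12,6); v=(-2,3)
5. t=4/3 → T at (28/3,10); v=(-2,-3)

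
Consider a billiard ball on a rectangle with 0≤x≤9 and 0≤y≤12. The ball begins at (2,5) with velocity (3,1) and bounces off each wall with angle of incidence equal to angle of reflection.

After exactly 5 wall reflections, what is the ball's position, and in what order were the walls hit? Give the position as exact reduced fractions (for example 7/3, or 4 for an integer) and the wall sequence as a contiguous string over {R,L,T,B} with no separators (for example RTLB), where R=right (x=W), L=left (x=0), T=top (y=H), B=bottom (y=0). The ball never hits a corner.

1. t=7/3 → R at (9,22/3); v=(-3,1)
2. t=3 → L at (0,31/3); v=(3,1)
3. t=5/3 → T at (5,12); v=(3,-1)
4. t=4/3 → R at (9,32/3); v=(-3,-1)
5. t=3 → L at (0,23/3); v=(3,-1)

Final position: (0,23/3)
Wall sequence: RLTRL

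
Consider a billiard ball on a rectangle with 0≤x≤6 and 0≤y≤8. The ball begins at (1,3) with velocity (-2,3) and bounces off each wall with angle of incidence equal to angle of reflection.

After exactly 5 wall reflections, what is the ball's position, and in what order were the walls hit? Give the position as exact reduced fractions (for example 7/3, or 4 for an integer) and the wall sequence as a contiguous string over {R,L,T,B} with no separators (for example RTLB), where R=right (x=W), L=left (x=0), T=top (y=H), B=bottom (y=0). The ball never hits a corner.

Final position: (0,13/2)
Wall sequence: LTRBL

1. t=1/2 → L at (0,9/2); v=(2,3)
2. t=7/6 → T at (7/3,8); v=(2,-3)
3. t=11/6 → R at (6,5/2); v=(-2,-3)
4. t=5/6 → B at (13/3,0); v=(-2,3)
5. t=13/6 → L at (0,13/2); v=(2,3)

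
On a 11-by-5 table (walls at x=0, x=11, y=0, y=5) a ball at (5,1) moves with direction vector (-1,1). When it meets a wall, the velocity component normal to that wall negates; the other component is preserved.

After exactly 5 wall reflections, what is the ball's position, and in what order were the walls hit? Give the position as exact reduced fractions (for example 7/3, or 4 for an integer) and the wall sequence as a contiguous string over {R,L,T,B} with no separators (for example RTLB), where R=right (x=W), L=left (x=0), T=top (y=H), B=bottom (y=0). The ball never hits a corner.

Final position: (11,3)
Wall sequence: TLBTR

1. t=4 → T at (1,5); v=(-1,-1)
2. t=1 → L at (0,4); v=(1,-1)
3. t=4 → B at (4,0); v=(1,1)
4. t=5 → T at (9,5); v=(1,-1)
5. t=2 → R at (11,3); v=(-1,-1)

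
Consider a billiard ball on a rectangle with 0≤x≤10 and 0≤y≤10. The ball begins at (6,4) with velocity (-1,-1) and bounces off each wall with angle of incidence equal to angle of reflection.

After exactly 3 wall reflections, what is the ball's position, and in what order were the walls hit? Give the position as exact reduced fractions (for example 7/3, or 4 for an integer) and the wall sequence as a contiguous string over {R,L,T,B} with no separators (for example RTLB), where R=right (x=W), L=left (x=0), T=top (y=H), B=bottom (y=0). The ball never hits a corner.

Final position: (8,10)
Wall sequence: BLT

1. t=4 → B at (2,0); v=(-1,1)
2. t=2 → L at (0,2); v=(1,1)
3. t=8 → T at (8,10); v=(1,-1)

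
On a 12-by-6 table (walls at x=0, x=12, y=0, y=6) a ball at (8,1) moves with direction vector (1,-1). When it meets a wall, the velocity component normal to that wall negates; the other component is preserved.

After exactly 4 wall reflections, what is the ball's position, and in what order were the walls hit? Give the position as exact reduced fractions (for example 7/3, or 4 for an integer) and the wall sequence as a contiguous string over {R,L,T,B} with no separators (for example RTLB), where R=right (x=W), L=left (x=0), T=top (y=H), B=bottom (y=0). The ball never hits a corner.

1. t=1 → B at (9,0); v=(1,1)
2. t=3 → R at (12,3); v=(-1,1)
3. t=3 → T at (9,6); v=(-1,-1)
4. t=6 → B at (3,0); v=(-1,1)

Final position: (3,0)
Wall sequence: BRTB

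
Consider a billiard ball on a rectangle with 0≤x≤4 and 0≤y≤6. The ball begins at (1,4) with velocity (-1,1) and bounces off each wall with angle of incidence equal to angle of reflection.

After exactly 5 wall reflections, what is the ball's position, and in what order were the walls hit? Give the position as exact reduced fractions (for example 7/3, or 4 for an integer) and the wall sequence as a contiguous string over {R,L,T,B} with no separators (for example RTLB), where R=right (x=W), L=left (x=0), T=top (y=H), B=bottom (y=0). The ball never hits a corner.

Final position: (0,1)
Wall sequence: LTRBL

1. t=1 → L at (0,5); v=(1,1)
2. t=1 → T at (1,6); v=(1,-1)
3. t=3 → R at (4,3); v=(-1,-1)
4. t=3 → B at (1,0); v=(-1,1)
5. t=1 → L at (0,1); v=(1,1)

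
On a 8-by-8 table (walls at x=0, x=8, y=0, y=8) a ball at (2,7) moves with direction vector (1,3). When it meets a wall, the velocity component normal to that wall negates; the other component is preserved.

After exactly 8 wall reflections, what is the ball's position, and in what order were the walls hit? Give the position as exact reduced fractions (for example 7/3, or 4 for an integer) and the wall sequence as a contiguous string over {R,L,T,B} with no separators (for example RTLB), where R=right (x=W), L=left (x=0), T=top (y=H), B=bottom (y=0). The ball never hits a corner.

Final position: (0,1)
Wall sequence: TBTRBTBL

1. t=1/3 → T at (7/3,8); v=(1,-3)
2. t=8/3 → B at (5,0); v=(1,3)
3. t=8/3 → T at (23/3,8); v=(1,-3)
4. t=1/3 → R at (8,7); v=(-1,-3)
5. t=7/3 → B at (17/3,0); v=(-1,3)
6. t=8/3 → T at (3,8); v=(-1,-3)
7. t=8/3 → B at (1/3,0); v=(-1,3)
8. t=1/3 → L at (0,1); v=(1,3)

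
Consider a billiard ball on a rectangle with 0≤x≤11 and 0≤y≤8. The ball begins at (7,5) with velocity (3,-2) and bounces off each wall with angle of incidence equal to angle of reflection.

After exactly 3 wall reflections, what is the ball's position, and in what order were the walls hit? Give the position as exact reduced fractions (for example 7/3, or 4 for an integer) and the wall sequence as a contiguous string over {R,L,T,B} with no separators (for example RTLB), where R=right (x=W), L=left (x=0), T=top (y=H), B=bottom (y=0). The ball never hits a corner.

1. t=4/3 → R at (11,7/3); v=(-3,-2)
2. t=7/6 → B at (15/2,0); v=(-3,2)
3. t=5/2 → L at (0,5); v=(3,2)

Final position: (0,5)
Wall sequence: RBL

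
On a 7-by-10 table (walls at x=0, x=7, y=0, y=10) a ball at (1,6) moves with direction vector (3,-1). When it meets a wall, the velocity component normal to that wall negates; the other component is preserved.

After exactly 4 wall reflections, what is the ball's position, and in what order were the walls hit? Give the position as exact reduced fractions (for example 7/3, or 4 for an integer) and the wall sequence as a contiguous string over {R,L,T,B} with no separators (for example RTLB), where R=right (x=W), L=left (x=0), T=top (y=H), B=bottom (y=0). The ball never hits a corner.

Final position: (7,2/3)
Wall sequence: RLBR

1. t=2 → R at (7,4); v=(-3,-1)
2. t=7/3 → L at (0,5/3); v=(3,-1)
3. t=5/3 → B at (5,0); v=(3,1)
4. t=2/3 → R at (7,2/3); v=(-3,1)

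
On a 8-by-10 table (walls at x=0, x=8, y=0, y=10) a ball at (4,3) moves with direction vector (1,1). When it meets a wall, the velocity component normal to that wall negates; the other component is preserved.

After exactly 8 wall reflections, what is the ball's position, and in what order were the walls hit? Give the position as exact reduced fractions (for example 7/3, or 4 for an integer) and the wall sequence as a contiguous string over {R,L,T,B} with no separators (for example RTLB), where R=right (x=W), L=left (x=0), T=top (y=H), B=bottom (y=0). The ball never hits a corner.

1. t=4 → R at (8,7); v=(-1,1)
2. t=3 → T at (5,10); v=(-1,-1)
3. t=5 → L at (0,5); v=(1,-1)
4. t=5 → B at (5,0); v=(1,1)
5. t=3 → R at (8,3); v=(-1,1)
6. t=7 → T at (1,10); v=(-1,-1)
7. t=1 → L at (0,9); v=(1,-1)
8. t=8 → R at (8,1); v=(-1,-1)

Final position: (8,1)
Wall sequence: RTLBRTLR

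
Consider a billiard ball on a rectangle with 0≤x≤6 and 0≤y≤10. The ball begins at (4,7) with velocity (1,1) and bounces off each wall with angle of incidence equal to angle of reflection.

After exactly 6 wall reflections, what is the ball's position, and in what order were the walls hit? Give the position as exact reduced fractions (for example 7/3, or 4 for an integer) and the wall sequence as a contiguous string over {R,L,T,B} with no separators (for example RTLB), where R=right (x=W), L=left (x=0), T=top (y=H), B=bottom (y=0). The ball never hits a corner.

1. t=2 → R at (6,9); v=(-1,1)
2. t=1 → T at (5,10); v=(-1,-1)
3. t=5 → L at (0,5); v=(1,-1)
4. t=5 → B at (5,0); v=(1,1)
5. t=1 → R at (6,1); v=(-1,1)
6. t=6 → L at (0,7); v=(1,1)

Final position: (0,7)
Wall sequence: RTLBRL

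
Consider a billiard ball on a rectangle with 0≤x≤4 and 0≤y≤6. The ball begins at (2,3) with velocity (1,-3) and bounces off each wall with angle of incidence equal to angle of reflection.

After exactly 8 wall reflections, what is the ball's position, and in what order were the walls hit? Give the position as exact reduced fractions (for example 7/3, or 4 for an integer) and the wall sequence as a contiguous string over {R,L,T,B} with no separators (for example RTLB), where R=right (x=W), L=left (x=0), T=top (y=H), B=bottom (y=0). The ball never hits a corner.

Final position: (4,3)
Wall sequence: BRTBLTBR

1. t=1 → B at (3,0); v=(1,3)
2. t=1 → R at (4,3); v=(-1,3)
3. t=1 → T at (3,6); v=(-1,-3)
4. t=2 → B at (1,0); v=(-1,3)
5. t=1 → L at (0,3); v=(1,3)
6. t=1 → T at (1,6); v=(1,-3)
7. t=2 → B at (3,0); v=(1,3)
8. t=1 → R at (4,3); v=(-1,3)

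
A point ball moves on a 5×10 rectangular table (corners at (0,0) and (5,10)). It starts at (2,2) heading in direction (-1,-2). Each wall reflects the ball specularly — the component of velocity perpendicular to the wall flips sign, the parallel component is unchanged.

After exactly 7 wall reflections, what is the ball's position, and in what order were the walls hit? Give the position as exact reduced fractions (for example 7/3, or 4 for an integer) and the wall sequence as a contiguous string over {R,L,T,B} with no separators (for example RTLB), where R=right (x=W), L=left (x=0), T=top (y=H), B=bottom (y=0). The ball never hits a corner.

1. t=1 → B at (1,0); v=(-1,2)
2. t=1 → L at (0,2); v=(1,2)
3. t=4 → T at (4,10); v=(1,-2)
4. t=1 → R at (5,8); v=(-1,-2)
5. t=4 → B at (1,0); v=(-1,2)
6. t=1 → L at (0,2); v=(1,2)
7. t=4 → T at (4,10); v=(1,-2)

Final position: (4,10)
Wall sequence: BLTRBLT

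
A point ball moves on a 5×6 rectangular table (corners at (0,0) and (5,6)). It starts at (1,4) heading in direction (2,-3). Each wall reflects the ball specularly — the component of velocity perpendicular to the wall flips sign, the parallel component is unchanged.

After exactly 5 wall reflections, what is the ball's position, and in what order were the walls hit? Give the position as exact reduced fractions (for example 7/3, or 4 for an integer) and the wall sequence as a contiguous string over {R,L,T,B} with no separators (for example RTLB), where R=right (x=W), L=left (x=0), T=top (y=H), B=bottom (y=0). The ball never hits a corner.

1. t=4/3 → B at (11/3,0); v=(2,3)
2. t=2/3 → R at (5,2); v=(-2,3)
3. t=4/3 → T at (7/3,6); v=(-2,-3)
4. t=7/6 → L at (0,5/2); v=(2,-3)
5. t=5/6 → B at (5/3,0); v=(2,3)

Final position: (5/3,0)
Wall sequence: BRTLB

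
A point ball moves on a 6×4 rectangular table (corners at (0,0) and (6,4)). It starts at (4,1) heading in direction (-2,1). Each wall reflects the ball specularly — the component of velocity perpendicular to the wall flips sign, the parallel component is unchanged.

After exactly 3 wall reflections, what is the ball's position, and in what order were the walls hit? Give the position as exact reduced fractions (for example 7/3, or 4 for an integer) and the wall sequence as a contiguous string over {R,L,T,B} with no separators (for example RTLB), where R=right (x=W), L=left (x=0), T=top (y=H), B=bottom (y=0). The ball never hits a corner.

1. t=2 → L at (0,3); v=(2,1)
2. t=1 → T at (2,4); v=(2,-1)
3. t=2 → R at (6,2); v=(-2,-1)

Final position: (6,2)
Wall sequence: LTR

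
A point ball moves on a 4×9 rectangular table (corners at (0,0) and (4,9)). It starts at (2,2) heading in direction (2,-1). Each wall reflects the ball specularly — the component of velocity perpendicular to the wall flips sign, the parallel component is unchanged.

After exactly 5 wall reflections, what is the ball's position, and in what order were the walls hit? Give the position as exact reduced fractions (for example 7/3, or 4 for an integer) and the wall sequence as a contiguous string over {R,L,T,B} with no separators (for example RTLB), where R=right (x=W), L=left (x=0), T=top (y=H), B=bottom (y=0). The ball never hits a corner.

Final position: (0,5)
Wall sequence: RBLRL

1. t=1 → R at (4,1); v=(-2,-1)
2. t=1 → B at (2,0); v=(-2,1)
3. t=1 → L at (0,1); v=(2,1)
4. t=2 → R at (4,3); v=(-2,1)
5. t=2 → L at (0,5); v=(2,1)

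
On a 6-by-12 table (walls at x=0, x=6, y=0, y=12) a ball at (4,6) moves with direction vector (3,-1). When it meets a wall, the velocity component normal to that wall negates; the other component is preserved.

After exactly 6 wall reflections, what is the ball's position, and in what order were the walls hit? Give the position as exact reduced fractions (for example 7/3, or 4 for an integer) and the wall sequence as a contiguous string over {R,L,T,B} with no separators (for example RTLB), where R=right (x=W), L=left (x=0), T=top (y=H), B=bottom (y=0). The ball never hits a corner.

Final position: (6,8/3)
Wall sequence: RLRBLR

1. t=2/3 → R at (6,16/3); v=(-3,-1)
2. t=2 → L at (0,10/3); v=(3,-1)
3. t=2 → R at (6,4/3); v=(-3,-1)
4. t=4/3 → B at (2,0); v=(-3,1)
5. t=2/3 → L at (0,2/3); v=(3,1)
6. t=2 → R at (6,8/3); v=(-3,1)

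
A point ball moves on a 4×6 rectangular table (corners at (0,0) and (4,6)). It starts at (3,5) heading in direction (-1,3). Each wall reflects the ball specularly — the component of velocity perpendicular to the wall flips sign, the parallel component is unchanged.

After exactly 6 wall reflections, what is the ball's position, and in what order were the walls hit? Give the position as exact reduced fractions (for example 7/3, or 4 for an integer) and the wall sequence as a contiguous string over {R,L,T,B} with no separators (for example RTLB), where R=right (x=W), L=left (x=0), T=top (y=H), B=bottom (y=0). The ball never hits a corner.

Final position: (4,2)
Wall sequence: TBLTBR

1. t=1/3 → T at (8/3,6); v=(-1,-3)
2. t=2 → B at (2/3,0); v=(-1,3)
3. t=2/3 → L at (0,2); v=(1,3)
4. t=4/3 → T at (4/3,6); v=(1,-3)
5. t=2 → B at (10/3,0); v=(1,3)
6. t=2/3 → R at (4,2); v=(-1,3)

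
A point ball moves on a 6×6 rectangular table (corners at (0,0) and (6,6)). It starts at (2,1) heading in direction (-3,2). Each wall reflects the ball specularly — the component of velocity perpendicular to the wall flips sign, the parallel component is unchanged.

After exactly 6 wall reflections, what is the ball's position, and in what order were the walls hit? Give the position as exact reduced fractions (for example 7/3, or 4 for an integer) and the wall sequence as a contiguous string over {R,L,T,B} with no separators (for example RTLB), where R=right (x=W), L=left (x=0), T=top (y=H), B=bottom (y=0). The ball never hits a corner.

Final position: (6,7/3)
Wall sequence: LTRLBR

1. t=2/3 → L at (0,7/3); v=(3,2)
2. t=11/6 → T at (11/2,6); v=(3,-2)
3. t=1/6 → R at (6,17/3); v=(-3,-2)
4. t=2 → L at (0,5/3); v=(3,-2)
5. t=5/6 → B at (5/2,0); v=(3,2)
6. t=7/6 → R at (6,7/3); v=(-3,2)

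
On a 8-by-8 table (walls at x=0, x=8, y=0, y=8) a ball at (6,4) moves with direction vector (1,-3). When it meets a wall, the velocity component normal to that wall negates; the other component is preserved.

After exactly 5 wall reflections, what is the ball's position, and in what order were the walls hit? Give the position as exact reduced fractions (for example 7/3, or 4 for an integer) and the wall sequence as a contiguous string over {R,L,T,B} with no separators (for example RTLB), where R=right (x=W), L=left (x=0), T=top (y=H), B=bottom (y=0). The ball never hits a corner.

Final position: (2/3,8)
Wall sequence: BRTBT

1. t=4/3 → B at (22/3,0); v=(1,3)
2. t=2/3 → R at (8,2); v=(-1,3)
3. t=2 → T at (6,8); v=(-1,-3)
4. t=8/3 → B at (10/3,0); v=(-1,3)
5. t=8/3 → T at (2/3,8); v=(-1,-3)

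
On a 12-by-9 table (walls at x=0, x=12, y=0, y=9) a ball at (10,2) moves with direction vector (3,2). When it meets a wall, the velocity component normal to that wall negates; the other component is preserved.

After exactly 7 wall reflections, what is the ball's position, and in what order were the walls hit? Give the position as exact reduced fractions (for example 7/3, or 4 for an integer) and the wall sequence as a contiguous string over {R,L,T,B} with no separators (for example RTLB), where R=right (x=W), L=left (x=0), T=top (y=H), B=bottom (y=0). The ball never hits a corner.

Final position: (0,26/3)
Wall sequence: RTLBRTL

1. t=2/3 → R at (12,10/3); v=(-3,2)
2. t=17/6 → T at (7/2,9); v=(-3,-2)
3. t=7/6 → L at (0,20/3); v=(3,-2)
4. t=10/3 → B at (10,0); v=(3,2)
5. t=2/3 → R at (12,4/3); v=(-3,2)
6. t=23/6 → T at (1/2,9); v=(-3,-2)
7. t=1/6 → L at (0,26/3); v=(3,-2)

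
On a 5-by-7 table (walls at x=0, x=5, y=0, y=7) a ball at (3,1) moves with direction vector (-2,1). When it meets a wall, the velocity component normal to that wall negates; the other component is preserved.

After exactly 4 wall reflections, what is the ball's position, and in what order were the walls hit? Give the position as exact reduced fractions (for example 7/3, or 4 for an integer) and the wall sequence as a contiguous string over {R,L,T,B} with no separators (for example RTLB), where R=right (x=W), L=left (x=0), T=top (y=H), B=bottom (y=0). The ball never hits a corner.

Final position: (0,13/2)
Wall sequence: LRTL

1. t=3/2 → L at (0,5/2); v=(2,1)
2. t=5/2 → R at (5,5); v=(-2,1)
3. t=2 → T at (1,7); v=(-2,-1)
4. t=1/2 → L at (0,13/2); v=(2,-1)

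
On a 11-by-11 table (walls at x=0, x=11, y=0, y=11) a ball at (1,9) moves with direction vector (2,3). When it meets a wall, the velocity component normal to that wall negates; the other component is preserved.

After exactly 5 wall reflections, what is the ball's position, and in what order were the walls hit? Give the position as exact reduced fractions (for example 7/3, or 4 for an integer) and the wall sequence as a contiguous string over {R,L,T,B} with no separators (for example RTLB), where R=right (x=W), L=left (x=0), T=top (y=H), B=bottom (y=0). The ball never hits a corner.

Final position: (0,7/2)
Wall sequence: TBRTL

1. t=2/3 → T at (7/3,11); v=(2,-3)
2. t=11/3 → B at (29/3,0); v=(2,3)
3. t=2/3 → R at (11,2); v=(-2,3)
4. t=3 → T at (5,11); v=(-2,-3)
5. t=5/2 → L at (0,7/2); v=(2,-3)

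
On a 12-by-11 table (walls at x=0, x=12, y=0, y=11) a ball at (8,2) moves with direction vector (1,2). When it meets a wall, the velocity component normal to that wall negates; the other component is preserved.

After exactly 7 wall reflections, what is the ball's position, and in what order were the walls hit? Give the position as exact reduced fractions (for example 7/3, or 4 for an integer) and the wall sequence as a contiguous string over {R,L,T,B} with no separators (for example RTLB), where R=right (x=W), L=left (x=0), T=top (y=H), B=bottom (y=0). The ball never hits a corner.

1. t=4 → R at (12,10); v=(-1,2)
2. t=1/2 → T at (23/2,11); v=(-1,-2)
3. t=11/2 → B at (6,0); v=(-1,2)
4. t=11/2 → T at (1/2,11); v=(-1,-2)
5. t=1/2 → L at (0,10); v=(1,-2)
6. t=5 → B at (5,0); v=(1,2)
7. t=11/2 → T at (21/2,11); v=(1,-2)

Final position: (21/2,11)
Wall sequence: RTBTLBT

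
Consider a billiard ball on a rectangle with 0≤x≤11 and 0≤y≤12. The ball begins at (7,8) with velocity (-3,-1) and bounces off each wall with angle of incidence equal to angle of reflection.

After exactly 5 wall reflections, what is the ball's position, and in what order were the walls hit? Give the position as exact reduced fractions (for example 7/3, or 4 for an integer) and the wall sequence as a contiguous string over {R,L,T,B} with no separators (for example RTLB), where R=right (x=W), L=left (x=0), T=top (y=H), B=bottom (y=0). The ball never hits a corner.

Final position: (11,16/3)
Wall sequence: LRBLR

1. t=7/3 → L at (0,17/3); v=(3,-1)
2. t=11/3 → R at (11,2); v=(-3,-1)
3. t=2 → B at (5,0); v=(-3,1)
4. t=5/3 → L at (0,5/3); v=(3,1)
5. t=11/3 → R at (11,16/3); v=(-3,1)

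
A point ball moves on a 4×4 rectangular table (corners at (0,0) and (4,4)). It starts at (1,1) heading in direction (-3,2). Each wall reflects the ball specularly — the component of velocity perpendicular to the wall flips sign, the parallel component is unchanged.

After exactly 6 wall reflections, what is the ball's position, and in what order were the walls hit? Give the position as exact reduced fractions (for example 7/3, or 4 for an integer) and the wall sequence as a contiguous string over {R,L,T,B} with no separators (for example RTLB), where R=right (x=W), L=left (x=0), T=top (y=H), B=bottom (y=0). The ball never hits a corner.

1. t=1/3 → L at (0,5/3); v=(3,2)
2. t=7/6 → T at (7/2,4); v=(3,-2)
3. t=1/6 → R at (4,11/3); v=(-3,-2)
4. t=4/3 → L at (0,1); v=(3,-2)
5. t=1/2 → B at (3/2,0); v=(3,2)
6. t=5/6 → R at (4,5/3); v=(-3,2)

Final position: (4,5/3)
Wall sequence: LTRLBR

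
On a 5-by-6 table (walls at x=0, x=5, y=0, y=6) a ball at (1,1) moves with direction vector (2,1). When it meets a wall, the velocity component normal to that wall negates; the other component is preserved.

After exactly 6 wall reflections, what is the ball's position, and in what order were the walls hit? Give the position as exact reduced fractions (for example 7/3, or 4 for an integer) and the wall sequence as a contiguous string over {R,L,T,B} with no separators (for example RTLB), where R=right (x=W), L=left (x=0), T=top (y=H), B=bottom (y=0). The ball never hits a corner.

Final position: (3,0)
Wall sequence: RLTRLB

1. t=2 → R at (5,3); v=(-2,1)
2. t=5/2 → L at (0,11/2); v=(2,1)
3. t=1/2 → T at (1,6); v=(2,-1)
4. t=2 → R at (5,4); v=(-2,-1)
5. t=5/2 → L at (0,3/2); v=(2,-1)
6. t=3/2 → B at (3,0); v=(2,1)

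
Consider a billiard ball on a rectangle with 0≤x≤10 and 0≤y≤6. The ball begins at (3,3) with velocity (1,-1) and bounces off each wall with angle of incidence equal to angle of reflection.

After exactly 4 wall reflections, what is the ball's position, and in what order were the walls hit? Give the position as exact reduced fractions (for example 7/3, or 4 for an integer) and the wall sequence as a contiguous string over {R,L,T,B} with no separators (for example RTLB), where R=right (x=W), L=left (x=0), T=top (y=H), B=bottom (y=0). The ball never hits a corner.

1. t=3 → B at (6,0); v=(1,1)
2. t=4 → R at (10,4); v=(-1,1)
3. t=2 → T at (8,6); v=(-1,-1)
4. t=6 → B at (2,0); v=(-1,1)

Final position: (2,0)
Wall sequence: BRTB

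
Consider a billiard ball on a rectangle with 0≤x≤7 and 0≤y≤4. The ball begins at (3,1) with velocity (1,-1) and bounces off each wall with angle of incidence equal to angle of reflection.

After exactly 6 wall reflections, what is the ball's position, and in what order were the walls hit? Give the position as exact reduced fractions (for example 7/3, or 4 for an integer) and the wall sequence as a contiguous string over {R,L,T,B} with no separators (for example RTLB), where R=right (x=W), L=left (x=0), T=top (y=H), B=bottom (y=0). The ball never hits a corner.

1. t=1 → B at (4,0); v=(1,1)
2. t=3 → R at (7,3); v=(-1,1)
3. t=1 → T at (6,4); v=(-1,-1)
4. t=4 → B at (2,0); v=(-1,1)
5. t=2 → L at (0,2); v=(1,1)
6. t=2 → T at (2,4); v=(1,-1)

Final position: (2,4)
Wall sequence: BRTBLT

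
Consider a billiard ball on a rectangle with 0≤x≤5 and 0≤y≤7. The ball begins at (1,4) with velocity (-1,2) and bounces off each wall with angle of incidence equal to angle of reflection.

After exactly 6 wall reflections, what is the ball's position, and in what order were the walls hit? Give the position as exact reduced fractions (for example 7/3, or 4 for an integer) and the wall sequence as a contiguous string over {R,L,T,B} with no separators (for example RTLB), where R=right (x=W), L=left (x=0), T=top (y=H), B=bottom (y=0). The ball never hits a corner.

1. t=1 → L at (0,6); v=(1,2)
2. t=1/2 → T at (1/2,7); v=(1,-2)
3. t=7/2 → B at (4,0); v=(1,2)
4. t=1 → R at (5,2); v=(-1,2)
5. t=5/2 → T at (5/2,7); v=(-1,-2)
6. t=5/2 → L at (0,2); v=(1,-2)

Final position: (0,2)
Wall sequence: LTBRTL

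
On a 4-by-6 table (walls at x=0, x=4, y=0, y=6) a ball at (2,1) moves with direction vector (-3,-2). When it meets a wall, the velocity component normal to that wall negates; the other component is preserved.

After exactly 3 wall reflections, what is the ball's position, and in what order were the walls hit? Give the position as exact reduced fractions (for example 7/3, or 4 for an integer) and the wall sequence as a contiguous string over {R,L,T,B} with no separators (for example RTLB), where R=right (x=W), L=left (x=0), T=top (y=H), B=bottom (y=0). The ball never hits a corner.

1. t=1/2 → B at (1/2,0); v=(-3,2)
2. t=1/6 → L at (0,1/3); v=(3,2)
3. t=4/3 → R at (4,3); v=(-3,2)

Final position: (4,3)
Wall sequence: BLR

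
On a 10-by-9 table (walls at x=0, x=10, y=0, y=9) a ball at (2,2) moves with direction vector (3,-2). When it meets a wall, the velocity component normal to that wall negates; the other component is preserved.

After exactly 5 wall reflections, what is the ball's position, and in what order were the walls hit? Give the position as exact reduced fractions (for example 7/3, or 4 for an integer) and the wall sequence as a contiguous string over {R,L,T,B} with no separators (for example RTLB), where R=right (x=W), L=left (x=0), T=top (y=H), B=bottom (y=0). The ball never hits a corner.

Final position: (10,4/3)
Wall sequence: BRTLR

1. t=1 → B at (5,0); v=(3,2)
2. t=5/3 → R at (10,10/3); v=(-3,2)
3. t=17/6 → T at (3/2,9); v=(-3,-2)
4. t=1/2 → L at (0,8); v=(3,-2)
5. t=10/3 → R at (10,4/3); v=(-3,-2)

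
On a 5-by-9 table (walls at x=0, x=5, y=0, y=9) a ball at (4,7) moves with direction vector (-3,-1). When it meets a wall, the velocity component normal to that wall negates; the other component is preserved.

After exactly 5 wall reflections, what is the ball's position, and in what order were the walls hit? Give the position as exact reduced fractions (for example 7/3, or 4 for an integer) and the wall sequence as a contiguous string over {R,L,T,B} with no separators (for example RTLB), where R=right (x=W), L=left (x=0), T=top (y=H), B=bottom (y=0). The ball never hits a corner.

Final position: (3,0)
Wall sequence: LRLRB

1. t=4/3 → L at (0,17/3); v=(3,-1)
2. t=5/3 → R at (5,4); v=(-3,-1)
3. t=5/3 → L at (0,7/3); v=(3,-1)
4. t=5/3 → R at (5,2/3); v=(-3,-1)
5. t=2/3 → B at (3,0); v=(-3,1)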